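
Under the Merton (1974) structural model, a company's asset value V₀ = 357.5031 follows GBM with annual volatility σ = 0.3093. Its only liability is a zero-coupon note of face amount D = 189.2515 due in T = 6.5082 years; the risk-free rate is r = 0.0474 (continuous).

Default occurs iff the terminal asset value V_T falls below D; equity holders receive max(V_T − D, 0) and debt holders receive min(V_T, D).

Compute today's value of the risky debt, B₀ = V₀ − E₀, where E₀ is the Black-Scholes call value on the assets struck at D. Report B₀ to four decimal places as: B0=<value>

B0=129.5930

d₁ = [ln(V₀/D) + (r + σ²/2)T] / (σ√T)
   = [ln(357.5031/189.2515) + (0.0474 + 0.5·0.3093²)·6.5082] / (0.3093·√6.5082)
   = [0.636067 + 0.619797] / 0.789061 = 1.591594
d₂ = d₁ − σ√T = 1.591594 − 0.789061 = 0.802533
N(d₁) = 0.944262,  N(d₂) = 0.788878,  e^(−rT) = 0.734556
E₀ = V₀·N(d₁) − D·e^(−rT)·N(d₂)
   = 357.5031·0.944262 − 189.2515·0.734556·0.788878 = 227.910067
B₀ = V₀ − E₀ = 357.5031 − 227.910067 = 129.593033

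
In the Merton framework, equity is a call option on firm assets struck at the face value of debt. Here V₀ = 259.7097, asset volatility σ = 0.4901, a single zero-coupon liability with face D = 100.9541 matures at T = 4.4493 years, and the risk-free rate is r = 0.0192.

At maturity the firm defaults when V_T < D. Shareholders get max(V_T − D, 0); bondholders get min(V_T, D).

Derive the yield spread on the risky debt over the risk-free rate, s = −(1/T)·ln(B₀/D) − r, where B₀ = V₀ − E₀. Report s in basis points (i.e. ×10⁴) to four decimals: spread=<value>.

spread=321.7281

d₁ = [ln(V₀/D) + (r + σ²/2)T] / (σ√T)
   = [ln(259.7097/100.9541) + (0.0192 + 0.5·0.4901²)·4.4493] / (0.4901·√4.4493)
   = [0.944899 + 0.619783] / 1.033786 = 1.513545
d₂ = d₁ − σ√T = 1.513545 − 1.033786 = 0.479760
N(d₁) = 0.934929,  N(d₂) = 0.684301,  e^(−rT) = 0.918121
E₀ = V₀·N(d₁) − D·e^(−rT)·N(d₂)
   = 259.7097·0.934929 − 100.9541·0.918121·0.684301 = 179.383736
B₀ = V₀ − E₀ = 259.7097 − 179.383736 = 80.325964
spread = −(1/T)·ln(B₀/D) − r = −(1/4.4493)·ln(80.325964/100.9541) − 0.0192 = 0.03217281
in basis points: 0.03217281 × 10⁴ = 321.7281 bp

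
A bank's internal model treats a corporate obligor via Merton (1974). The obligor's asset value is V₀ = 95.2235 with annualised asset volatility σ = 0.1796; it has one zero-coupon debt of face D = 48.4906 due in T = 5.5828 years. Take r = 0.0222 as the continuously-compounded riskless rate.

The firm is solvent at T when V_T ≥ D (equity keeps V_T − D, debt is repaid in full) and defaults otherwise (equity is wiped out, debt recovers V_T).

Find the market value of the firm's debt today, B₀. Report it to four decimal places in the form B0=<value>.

d₁ = [ln(V₀/D) + (r + σ²/2)T] / (σ√T)
   = [ln(95.2235/48.4906) + (0.0222 + 0.5·0.1796²)·5.5828] / (0.1796·√5.5828)
   = [0.674857 + 0.213978] / 0.424358 = 2.094540
d₂ = d₁ − σ√T = 2.094540 − 0.424358 = 1.670182
N(d₁) = 0.981894,  N(d₂) = 0.952558,  e^(−rT) = 0.883434
E₀ = V₀·N(d₁) − D·e^(−rT)·N(d₂)
   = 95.2235·0.981894 − 48.4906·0.883434·0.952558 = 52.693440
B₀ = V₀ − E₀ = 95.2235 − 52.693440 = 42.530060

B0=42.5301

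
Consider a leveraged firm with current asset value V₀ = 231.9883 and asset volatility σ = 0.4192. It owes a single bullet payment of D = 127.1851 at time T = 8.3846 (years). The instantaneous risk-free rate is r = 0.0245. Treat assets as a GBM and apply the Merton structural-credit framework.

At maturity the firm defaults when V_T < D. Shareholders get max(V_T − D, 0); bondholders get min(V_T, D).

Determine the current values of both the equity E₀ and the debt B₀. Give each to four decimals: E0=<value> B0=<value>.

d₁ = [ln(V₀/D) + (r + σ²/2)T] / (σ√T)
   = [ln(231.9883/127.1851) + (0.0245 + 0.5·0.4192²)·8.3846] / (0.4192·√8.3846)
   = [0.601043 + 0.942130] / 1.213843 = 1.271312
d₂ = d₁ − σ√T = 1.271312 − 1.213843 = 0.057470
N(d₁) = 0.898191,  N(d₂) = 0.522914,  e^(−rT) = 0.814303
E₀ = V₀·N(d₁) − D·e^(−rT)·N(d₂)
   = 231.9883·0.898191 − 127.1851·0.814303·0.522914 = 154.213066
B₀ = V₀ − E₀ = 231.9883 − 154.213066 = 77.775234

E0=154.2131 B0=77.7752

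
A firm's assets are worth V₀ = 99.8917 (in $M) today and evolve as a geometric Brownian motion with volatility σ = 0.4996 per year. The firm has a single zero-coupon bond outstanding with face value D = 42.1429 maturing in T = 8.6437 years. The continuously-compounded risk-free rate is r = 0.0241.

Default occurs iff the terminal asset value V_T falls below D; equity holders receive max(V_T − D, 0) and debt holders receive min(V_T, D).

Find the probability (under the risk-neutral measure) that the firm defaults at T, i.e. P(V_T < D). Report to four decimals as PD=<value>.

d₁ = [ln(V₀/D) + (r + σ²/2)T] / (σ√T)
   = [ln(99.8917/42.1429) + (0.0241 + 0.5·0.4996²)·8.6437] / (0.4996·√8.6437)
   = [0.863020 + 1.287048] / 1.468832 = 1.463794
d₂ = d₁ − σ√T = 1.463794 − 1.468832 = -0.005039
risk-neutral PD = N(−d₂) = N(0.005039) = 0.502010

PD=0.5020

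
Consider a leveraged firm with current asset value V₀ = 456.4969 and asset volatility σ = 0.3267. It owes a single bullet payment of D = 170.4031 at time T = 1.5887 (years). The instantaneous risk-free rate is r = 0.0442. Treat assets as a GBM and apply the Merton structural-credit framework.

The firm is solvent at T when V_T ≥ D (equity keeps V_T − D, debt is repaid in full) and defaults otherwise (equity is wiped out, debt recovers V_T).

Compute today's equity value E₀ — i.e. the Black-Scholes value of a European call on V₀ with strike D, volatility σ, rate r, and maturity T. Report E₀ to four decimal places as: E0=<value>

E0=297.8281

d₁ = [ln(V₀/D) + (r + σ²/2)T] / (σ√T)
   = [ln(456.4969/170.4031) + (0.0442 + 0.5·0.3267²)·1.5887] / (0.3267·√1.5887)
   = [0.985415 + 0.155004] / 0.411785 = 2.769455
d₂ = d₁ − σ√T = 2.769455 − 0.411785 = 2.357671
N(d₁) = 0.997192,  N(d₂) = 0.990805,  e^(−rT) = 0.932188
E₀ = V₀·N(d₁) − D·e^(−rT)·N(d₂)
   = 456.4969·0.997192 − 170.4031·0.932188·0.990805 = 297.828126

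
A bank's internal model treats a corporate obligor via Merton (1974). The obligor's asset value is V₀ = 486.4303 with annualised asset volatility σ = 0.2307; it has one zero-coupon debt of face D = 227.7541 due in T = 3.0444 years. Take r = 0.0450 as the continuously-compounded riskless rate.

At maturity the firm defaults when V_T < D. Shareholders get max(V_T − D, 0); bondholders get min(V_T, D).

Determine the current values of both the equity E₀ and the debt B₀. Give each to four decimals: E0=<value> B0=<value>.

E0=288.3944 B0=198.0359

d₁ = [ln(V₀/D) + (r + σ²/2)T] / (σ√T)
   = [ln(486.4303/227.7541) + (0.0450 + 0.5·0.2307²)·3.0444] / (0.2307·√3.0444)
   = [0.758827 + 0.218013] / 0.402530 = 2.426751
d₂ = d₁ − σ√T = 2.426751 − 0.402530 = 2.024220
N(d₁) = 0.992383,  N(d₂) = 0.978526,  e^(−rT) = 0.871972
E₀ = V₀·N(d₁) − D·e^(−rT)·N(d₂)
   = 486.4303·0.992383 − 227.7541·0.871972·0.978526 = 288.394374
B₀ = V₀ − E₀ = 486.4303 − 288.394374 = 198.035926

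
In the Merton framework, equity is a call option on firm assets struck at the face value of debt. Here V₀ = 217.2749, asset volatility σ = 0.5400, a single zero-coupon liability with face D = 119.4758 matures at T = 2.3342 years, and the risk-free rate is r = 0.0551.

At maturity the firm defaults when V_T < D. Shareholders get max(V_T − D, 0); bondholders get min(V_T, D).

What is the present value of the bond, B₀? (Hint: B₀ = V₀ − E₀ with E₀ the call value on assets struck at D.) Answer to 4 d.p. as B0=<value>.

d₁ = [ln(V₀/D) + (r + σ²/2)T] / (σ√T)
   = [ln(217.2749/119.4758) + (0.0551 + 0.5·0.5400²)·2.3342] / (0.5400·√2.3342)
   = [0.598050 + 0.468941] / 0.825017 = 1.293295
d₂ = d₁ − σ√T = 1.293295 − 0.825017 = 0.468278
N(d₁) = 0.902046,  N(d₂) = 0.680207,  e^(−rT) = 0.879313
E₀ = V₀·N(d₁) − D·e^(−rT)·N(d₂)
   = 217.2749·0.902046 − 119.4758·0.879313·0.680207 = 124.531576
B₀ = V₀ − E₀ = 217.2749 − 124.531576 = 92.743324

B0=92.7433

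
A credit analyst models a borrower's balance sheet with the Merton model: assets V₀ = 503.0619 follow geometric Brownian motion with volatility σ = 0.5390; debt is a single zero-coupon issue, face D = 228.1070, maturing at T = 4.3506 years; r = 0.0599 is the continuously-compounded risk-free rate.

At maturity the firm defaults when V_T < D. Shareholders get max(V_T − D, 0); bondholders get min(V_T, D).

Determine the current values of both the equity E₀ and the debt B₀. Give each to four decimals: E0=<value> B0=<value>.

E0=355.8235 B0=147.2384

d₁ = [ln(V₀/D) + (r + σ²/2)T] / (σ√T)
   = [ln(503.0619/228.1070) + (0.0599 + 0.5·0.5390²)·4.3506] / (0.5390·√4.3506)
   = [0.790898 + 0.892571] / 1.124251 = 1.497414
d₂ = d₁ − σ√T = 1.497414 − 1.124251 = 0.373163
N(d₁) = 0.932857,  N(d₂) = 0.645486,  e^(−rT) = 0.770588
E₀ = V₀·N(d₁) − D·e^(−rT)·N(d₂)
   = 503.0619·0.932857 − 228.1070·0.770588·0.645486 = 355.823522
B₀ = V₀ − E₀ = 503.0619 − 355.823522 = 147.238378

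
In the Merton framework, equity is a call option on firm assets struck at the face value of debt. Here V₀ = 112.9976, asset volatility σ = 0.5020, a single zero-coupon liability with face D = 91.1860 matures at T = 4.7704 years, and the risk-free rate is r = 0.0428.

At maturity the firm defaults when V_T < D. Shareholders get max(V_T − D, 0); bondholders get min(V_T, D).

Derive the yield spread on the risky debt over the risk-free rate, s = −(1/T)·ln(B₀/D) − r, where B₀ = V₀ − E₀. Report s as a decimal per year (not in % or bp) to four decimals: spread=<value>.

d₁ = [ln(V₀/D) + (r + σ²/2)T] / (σ√T)
   = [ln(112.9976/91.1860) + (0.0428 + 0.5·0.5020²)·4.7704] / (0.5020·√4.7704)
   = [0.214465 + 0.805253] / 1.096431 = 0.930035
d₂ = d₁ − σ√T = 0.930035 − 1.096431 = -0.166396
N(d₁) = 0.823823,  N(d₂) = 0.433923,  e^(−rT) = 0.815321
E₀ = V₀·N(d₁) − D·e^(−rT)·N(d₂)
   = 112.9976·0.823823 − 91.1860·0.815321·0.433923 = 60.829704
B₀ = V₀ − E₀ = 112.9976 − 60.829704 = 52.167896
spread = −(1/T)·ln(B₀/D) − r = −(1/4.7704)·ln(52.167896/91.1860) − 0.0428 = 0.07426232

spread=0.0743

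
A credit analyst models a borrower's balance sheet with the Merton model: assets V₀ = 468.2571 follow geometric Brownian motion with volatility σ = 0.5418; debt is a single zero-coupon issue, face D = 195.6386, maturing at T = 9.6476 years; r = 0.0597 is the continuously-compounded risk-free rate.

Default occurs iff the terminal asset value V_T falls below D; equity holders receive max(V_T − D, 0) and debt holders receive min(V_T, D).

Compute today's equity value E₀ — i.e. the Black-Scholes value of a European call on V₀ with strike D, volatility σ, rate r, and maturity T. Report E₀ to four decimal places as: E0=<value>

E0=391.6468

d₁ = [ln(V₀/D) + (r + σ²/2)T] / (σ√T)
   = [ln(468.2571/195.6386) + (0.0597 + 0.5·0.5418²)·9.6476] / (0.5418·√9.6476)
   = [0.872748 + 1.991975] / 1.682863 = 1.702292
d₂ = d₁ − σ√T = 1.702292 − 1.682863 = 0.019429
N(d₁) = 0.955650,  N(d₂) = 0.507751,  e^(−rT) = 0.562164
E₀ = V₀·N(d₁) − D·e^(−rT)·N(d₂)
   = 468.2571·0.955650 − 195.6386·0.562164·0.507751 = 391.646827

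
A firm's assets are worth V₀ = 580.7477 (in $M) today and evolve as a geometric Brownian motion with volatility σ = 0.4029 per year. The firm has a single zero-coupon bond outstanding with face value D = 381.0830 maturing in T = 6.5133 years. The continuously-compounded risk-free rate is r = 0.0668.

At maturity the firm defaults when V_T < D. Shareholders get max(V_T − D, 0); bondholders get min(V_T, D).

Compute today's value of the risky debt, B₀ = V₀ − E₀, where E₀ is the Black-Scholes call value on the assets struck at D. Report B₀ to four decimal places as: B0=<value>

d₁ = [ln(V₀/D) + (r + σ²/2)T] / (σ√T)
   = [ln(580.7477/381.0830) + (0.0668 + 0.5·0.4029²)·6.5133] / (0.4029·√6.5133)
   = [0.421299 + 0.963735] / 1.028248 = 1.346985
d₂ = d₁ − σ√T = 1.346985 − 1.028248 = 0.318737
N(d₁) = 0.911007,  N(d₂) = 0.625037,  e^(−rT) = 0.647207
E₀ = V₀·N(d₁) − D·e^(−rT)·N(d₂)
   = 580.7477·0.911007 − 381.0830·0.647207·0.625037 = 374.906504
B₀ = V₀ − E₀ = 580.7477 − 374.906504 = 205.841196

B0=205.8412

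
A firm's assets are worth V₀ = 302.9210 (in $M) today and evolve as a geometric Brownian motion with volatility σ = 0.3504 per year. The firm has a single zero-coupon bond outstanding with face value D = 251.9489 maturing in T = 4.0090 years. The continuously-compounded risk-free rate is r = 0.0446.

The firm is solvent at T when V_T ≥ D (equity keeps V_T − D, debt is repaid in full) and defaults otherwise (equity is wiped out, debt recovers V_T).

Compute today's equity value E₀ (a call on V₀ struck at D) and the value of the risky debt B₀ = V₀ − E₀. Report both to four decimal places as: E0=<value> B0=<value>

d₁ = [ln(V₀/D) + (r + σ²/2)T] / (σ√T)
   = [ln(302.9210/251.9489) + (0.0446 + 0.5·0.3504²)·4.0090] / (0.3504·√4.0090)
   = [0.184246 + 0.424914] / 0.701588 = 0.868259
d₂ = d₁ − σ√T = 0.868259 − 0.701588 = 0.166671
N(d₁) = 0.807374,  N(d₂) = 0.566186,  e^(−rT) = 0.836272
E₀ = V₀·N(d₁) − D·e^(−rT)·N(d₂)
   = 302.9210·0.807374 − 251.9489·0.836272·0.566186 = 125.276402
B₀ = V₀ − E₀ = 302.9210 − 125.276402 = 177.644598

E0=125.2764 B0=177.6446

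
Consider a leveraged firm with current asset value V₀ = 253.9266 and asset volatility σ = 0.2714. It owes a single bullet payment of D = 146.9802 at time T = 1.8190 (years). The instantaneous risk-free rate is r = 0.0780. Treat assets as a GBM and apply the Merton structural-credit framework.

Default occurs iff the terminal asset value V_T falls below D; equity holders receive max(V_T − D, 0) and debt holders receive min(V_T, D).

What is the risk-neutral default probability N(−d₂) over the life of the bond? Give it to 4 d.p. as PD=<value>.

d₁ = [ln(V₀/D) + (r + σ²/2)T] / (σ√T)
   = [ln(253.9266/146.9802) + (0.0780 + 0.5·0.2714²)·1.8190] / (0.2714·√1.8190)
   = [0.546747 + 0.208874] / 0.366038 = 2.064325
d₂ = d₁ − σ√T = 2.064325 − 0.366038 = 1.698287
risk-neutral PD = N(−d₂) = N(-1.698287) = 0.044727

PD=0.0447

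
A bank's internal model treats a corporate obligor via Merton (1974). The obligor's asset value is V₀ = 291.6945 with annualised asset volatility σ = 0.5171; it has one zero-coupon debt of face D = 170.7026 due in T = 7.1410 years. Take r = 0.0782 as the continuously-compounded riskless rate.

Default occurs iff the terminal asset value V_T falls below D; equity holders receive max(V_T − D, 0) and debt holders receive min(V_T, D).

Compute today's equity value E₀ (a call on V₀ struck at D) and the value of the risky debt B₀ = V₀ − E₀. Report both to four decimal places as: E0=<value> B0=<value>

d₁ = [ln(V₀/D) + (r + σ²/2)T] / (σ√T)
   = [ln(291.6945/170.7026) + (0.0782 + 0.5·0.5171²)·7.1410] / (0.5171·√7.1410)
   = [0.535784 + 1.513151] / 1.381828 = 1.482771
d₂ = d₁ − σ√T = 1.482771 − 1.381828 = 0.100943
N(d₁) = 0.930932,  N(d₂) = 0.540202,  e^(−rT) = 0.572109
E₀ = V₀·N(d₁) − D·e^(−rT)·N(d₂)
   = 291.6945·0.930932 − 170.7026·0.572109·0.540202 = 218.791475
B₀ = V₀ − E₀ = 291.6945 − 218.791475 = 72.903025

E0=218.7915 B0=72.9030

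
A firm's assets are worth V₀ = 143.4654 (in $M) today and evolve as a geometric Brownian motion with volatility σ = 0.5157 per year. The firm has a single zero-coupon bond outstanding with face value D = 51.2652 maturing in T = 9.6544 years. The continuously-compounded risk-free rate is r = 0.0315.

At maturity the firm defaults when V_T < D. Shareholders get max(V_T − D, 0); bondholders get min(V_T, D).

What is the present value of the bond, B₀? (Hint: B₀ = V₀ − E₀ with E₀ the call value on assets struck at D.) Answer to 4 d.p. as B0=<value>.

d₁ = [ln(V₀/D) + (r + σ²/2)T] / (σ√T)
   = [ln(143.4654/51.2652) + (0.0315 + 0.5·0.5157²)·9.6544] / (0.5157·√9.6544)
   = [1.029082 + 1.587890] / 1.602359 = 1.633200
d₂ = d₁ − σ√T = 1.633200 − 1.602359 = 0.030841
N(d₁) = 0.948787,  N(d₂) = 0.512302,  e^(−rT) = 0.737777
E₀ = V₀·N(d₁) − D·e^(−rT)·N(d₂)
   = 143.4654·0.948787 − 51.2652·0.737777·0.512302 = 116.741609
B₀ = V₀ − E₀ = 143.4654 − 116.741609 = 26.723791

B0=26.7238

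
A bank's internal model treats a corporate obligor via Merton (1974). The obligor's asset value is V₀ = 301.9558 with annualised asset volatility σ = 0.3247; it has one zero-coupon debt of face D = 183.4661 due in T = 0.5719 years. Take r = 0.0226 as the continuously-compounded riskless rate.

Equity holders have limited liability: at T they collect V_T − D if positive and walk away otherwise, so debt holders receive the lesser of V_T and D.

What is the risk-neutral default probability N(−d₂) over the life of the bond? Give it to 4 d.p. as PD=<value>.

d₁ = [ln(V₀/D) + (r + σ²/2)T] / (σ√T)
   = [ln(301.9558/183.4661) + (0.0226 + 0.5·0.3247²)·0.5719] / (0.3247·√0.5719)
   = [0.498251 + 0.043073] / 0.245551 = 2.204522
d₂ = d₁ − σ√T = 2.204522 − 0.245551 = 1.958971
risk-neutral PD = N(−d₂) = N(-1.958971) = 0.025058

PD=0.0251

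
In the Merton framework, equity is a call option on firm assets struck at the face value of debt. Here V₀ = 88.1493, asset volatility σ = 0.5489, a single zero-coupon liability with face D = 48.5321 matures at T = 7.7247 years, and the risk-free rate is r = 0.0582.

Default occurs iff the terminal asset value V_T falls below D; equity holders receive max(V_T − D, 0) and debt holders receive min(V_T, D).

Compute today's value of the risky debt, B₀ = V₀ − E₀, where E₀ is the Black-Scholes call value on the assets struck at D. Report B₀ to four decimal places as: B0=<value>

d₁ = [ln(V₀/D) + (r + σ²/2)T] / (σ√T)
   = [ln(88.1493/48.5321) + (0.0582 + 0.5·0.5489²)·7.7247] / (0.5489·√7.7247)
   = [0.596807 + 1.613270] / 1.525577 = 1.448682
d₂ = d₁ − σ√T = 1.448682 − 1.525577 = -0.076894
N(d₁) = 0.926287,  N(d₂) = 0.469354,  e^(−rT) = 0.637898
E₀ = V₀·N(d₁) − D·e^(−rT)·N(d₂)
   = 88.1493·0.926287 − 48.5321·0.637898·0.469354 = 67.121043
B₀ = V₀ − E₀ = 88.1493 − 67.121043 = 21.028257

B0=21.0283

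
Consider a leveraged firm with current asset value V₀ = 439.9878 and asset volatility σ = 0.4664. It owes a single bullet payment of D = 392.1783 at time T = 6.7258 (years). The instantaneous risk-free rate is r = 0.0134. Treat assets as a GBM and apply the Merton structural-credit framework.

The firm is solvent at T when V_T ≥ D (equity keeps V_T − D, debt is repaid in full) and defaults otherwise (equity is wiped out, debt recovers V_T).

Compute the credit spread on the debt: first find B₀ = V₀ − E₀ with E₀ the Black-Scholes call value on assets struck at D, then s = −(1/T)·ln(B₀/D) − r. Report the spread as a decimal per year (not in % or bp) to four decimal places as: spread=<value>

spread=0.0757

d₁ = [ln(V₀/D) + (r + σ²/2)T] / (σ√T)
   = [ln(439.9878/392.1783) + (0.0134 + 0.5·0.4664²)·6.7258] / (0.4664·√6.7258)
   = [0.115030 + 0.821654] / 1.209569 = 0.774395
d₂ = d₁ − σ√T = 0.774395 − 1.209569 = -0.435173
N(d₁) = 0.780651,  N(d₂) = 0.331718,  e^(−rT) = 0.913816
E₀ = V₀·N(d₁) − D·e^(−rT)·N(d₂)
   = 439.9878·0.780651 − 392.1783·0.913816·0.331718 = 224.596273
B₀ = V₀ − E₀ = 439.9878 − 224.596273 = 215.391527
spread = −(1/T)·ln(B₀/D) − r = −(1/6.7258)·ln(215.391527/392.1783) − 0.0134 = 0.07569857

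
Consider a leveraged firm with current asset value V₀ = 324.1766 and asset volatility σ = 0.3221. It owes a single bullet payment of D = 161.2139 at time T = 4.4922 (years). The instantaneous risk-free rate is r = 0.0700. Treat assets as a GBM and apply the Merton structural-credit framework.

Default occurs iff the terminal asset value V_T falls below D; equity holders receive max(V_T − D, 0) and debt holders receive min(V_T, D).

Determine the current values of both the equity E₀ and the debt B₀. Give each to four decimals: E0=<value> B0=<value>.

E0=210.3482 B0=113.8284

d₁ = [ln(V₀/D) + (r + σ²/2)T] / (σ√T)
   = [ln(324.1766/161.2139) + (0.0700 + 0.5·0.3221²)·4.4922] / (0.3221·√4.4922)
   = [0.698556 + 0.547483] / 0.682685 = 1.825205
d₂ = d₁ − σ√T = 1.825205 − 0.682685 = 1.142520
N(d₁) = 0.966015,  N(d₂) = 0.873381,  e^(−rT) = 0.730187
E₀ = V₀·N(d₁) − D·e^(−rT)·N(d₂)
   = 324.1766·0.966015 − 161.2139·0.730187·0.873381 = 210.348197
B₀ = V₀ − E₀ = 324.1766 − 210.348197 = 113.828403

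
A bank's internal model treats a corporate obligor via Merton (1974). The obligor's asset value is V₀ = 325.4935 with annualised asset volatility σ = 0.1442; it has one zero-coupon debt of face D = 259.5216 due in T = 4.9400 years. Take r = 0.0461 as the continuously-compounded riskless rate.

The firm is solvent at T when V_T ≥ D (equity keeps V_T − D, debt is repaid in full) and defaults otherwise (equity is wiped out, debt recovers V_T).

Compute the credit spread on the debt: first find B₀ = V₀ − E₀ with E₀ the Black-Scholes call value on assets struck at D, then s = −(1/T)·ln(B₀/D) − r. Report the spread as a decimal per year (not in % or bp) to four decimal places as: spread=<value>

spread=0.0029

d₁ = [ln(V₀/D) + (r + σ²/2)T] / (σ√T)
   = [ln(325.4935/259.5216) + (0.0461 + 0.5·0.1442²)·4.9400] / (0.1442·√4.9400)
   = [0.226503 + 0.279094] / 0.320501 = 1.577523
d₂ = d₁ − σ√T = 1.577523 − 0.320501 = 1.257022
N(d₁) = 0.942662,  N(d₂) = 0.895627,  e^(−rT) = 0.796336
E₀ = V₀·N(d₁) − D·e^(−rT)·N(d₂)
   = 325.4935·0.942662 − 259.5216·0.796336·0.895627 = 121.734411
B₀ = V₀ − E₀ = 325.4935 − 121.734411 = 203.759089
spread = −(1/T)·ln(B₀/D) − r = −(1/4.9400)·ln(203.759089/259.5216) − 0.0461 = 0.00286793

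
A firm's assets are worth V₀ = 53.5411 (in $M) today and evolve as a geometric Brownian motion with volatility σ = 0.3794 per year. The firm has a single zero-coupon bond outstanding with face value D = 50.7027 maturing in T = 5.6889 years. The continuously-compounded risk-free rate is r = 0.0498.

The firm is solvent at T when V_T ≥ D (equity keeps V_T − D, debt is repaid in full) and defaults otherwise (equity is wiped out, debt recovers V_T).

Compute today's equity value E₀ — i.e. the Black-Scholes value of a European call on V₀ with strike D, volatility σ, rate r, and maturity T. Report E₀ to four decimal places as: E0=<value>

E0=24.7016

d₁ = [ln(V₀/D) + (r + σ²/2)T] / (σ√T)
   = [ln(53.5411/50.7027) + (0.0498 + 0.5·0.3794²)·5.6889] / (0.3794·√5.6889)
   = [0.054470 + 0.692750] / 0.904923 = 0.825728
d₂ = d₁ − σ√T = 0.825728 − 0.904923 = -0.079194
N(d₁) = 0.795521,  N(d₂) = 0.468439,  e^(−rT) = 0.753288
E₀ = V₀·N(d₁) − D·e^(−rT)·N(d₂)
   = 53.5411·0.795521 − 50.7027·0.753288·0.468439 = 24.701620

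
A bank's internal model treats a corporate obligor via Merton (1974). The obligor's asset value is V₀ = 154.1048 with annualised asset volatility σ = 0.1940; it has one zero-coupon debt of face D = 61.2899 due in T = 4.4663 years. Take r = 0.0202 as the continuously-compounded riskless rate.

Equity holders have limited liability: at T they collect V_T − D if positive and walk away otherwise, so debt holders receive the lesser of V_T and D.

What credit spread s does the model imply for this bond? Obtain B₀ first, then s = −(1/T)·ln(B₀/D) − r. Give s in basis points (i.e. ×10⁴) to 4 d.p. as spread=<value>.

d₁ = [ln(V₀/D) + (r + σ²/2)T] / (σ√T)
   = [ln(154.1048/61.2899) + (0.0202 + 0.5·0.1940²)·4.4663] / (0.1940·√4.4663)
   = [0.922018 + 0.174266] / 0.409992 = 2.673914
d₂ = d₁ − σ√T = 2.673914 − 0.409992 = 2.263921
N(d₁) = 0.996251,  N(d₂) = 0.988211,  e^(−rT) = 0.913731
E₀ = V₀·N(d₁) − D·e^(−rT)·N(d₂)
   = 154.1048·0.996251 − 61.2899·0.913731·0.988211 = 98.184894
B₀ = V₀ − E₀ = 154.1048 − 98.184894 = 55.919906
spread = −(1/T)·ln(B₀/D) − r = −(1/4.4663)·ln(55.919906/61.2899) − 0.0202 = 0.00033034
in basis points: 0.00033034 × 10⁴ = 3.3034 bp

spread=3.3034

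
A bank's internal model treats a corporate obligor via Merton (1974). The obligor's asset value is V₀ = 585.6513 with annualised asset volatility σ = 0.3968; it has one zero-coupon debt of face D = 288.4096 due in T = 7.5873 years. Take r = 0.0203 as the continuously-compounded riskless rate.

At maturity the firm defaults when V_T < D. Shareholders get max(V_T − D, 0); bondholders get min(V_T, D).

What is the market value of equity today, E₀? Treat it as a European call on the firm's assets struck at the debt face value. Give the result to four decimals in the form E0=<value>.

E0=385.1335

d₁ = [ln(V₀/D) + (r + σ²/2)T] / (σ√T)
   = [ln(585.6513/288.4096) + (0.0203 + 0.5·0.3968²)·7.5873] / (0.3968·√7.5873)
   = [0.708343 + 0.751333] / 1.092988 = 1.335492
d₂ = d₁ − σ√T = 1.335492 − 1.092988 = 0.242504
N(d₁) = 0.909142,  N(d₂) = 0.595805,  e^(−rT) = 0.857253
E₀ = V₀·N(d₁) − D·e^(−rT)·N(d₂)
   = 585.6513·0.909142 − 288.4096·0.857253·0.595805 = 385.133486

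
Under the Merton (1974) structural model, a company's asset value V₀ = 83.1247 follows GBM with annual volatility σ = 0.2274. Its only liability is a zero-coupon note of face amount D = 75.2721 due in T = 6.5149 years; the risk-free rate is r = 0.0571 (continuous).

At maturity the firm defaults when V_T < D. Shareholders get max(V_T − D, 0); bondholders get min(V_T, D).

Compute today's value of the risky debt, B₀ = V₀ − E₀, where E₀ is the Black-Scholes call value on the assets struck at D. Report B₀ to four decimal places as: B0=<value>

d₁ = [ln(V₀/D) + (r + σ²/2)T] / (σ√T)
   = [ln(83.1247/75.2721) + (0.0571 + 0.5·0.2274²)·6.5149] / (0.2274·√6.5149)
   = [0.099232 + 0.540446] / 0.580423 = 1.102091
d₂ = d₁ − σ√T = 1.102091 − 0.580423 = 0.521668
N(d₁) = 0.864789,  N(d₂) = 0.699049,  e^(−rT) = 0.689354
E₀ = V₀·N(d₁) − D·e^(−rT)·N(d₂)
   = 83.1247·0.864789 − 75.2721·0.689354·0.699049 = 35.612278
B₀ = V₀ − E₀ = 83.1247 − 35.612278 = 47.512422

B0=47.5124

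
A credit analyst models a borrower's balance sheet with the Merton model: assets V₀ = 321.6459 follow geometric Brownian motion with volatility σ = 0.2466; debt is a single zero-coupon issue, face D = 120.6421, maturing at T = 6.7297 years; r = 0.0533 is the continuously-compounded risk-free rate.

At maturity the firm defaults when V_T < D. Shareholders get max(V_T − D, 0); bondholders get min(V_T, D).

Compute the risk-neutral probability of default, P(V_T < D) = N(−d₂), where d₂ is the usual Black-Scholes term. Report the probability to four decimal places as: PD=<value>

d₁ = [ln(V₀/D) + (r + σ²/2)T] / (σ√T)
   = [ln(321.6459/120.6421) + (0.0533 + 0.5·0.2466²)·6.7297] / (0.2466·√6.7297)
   = [0.980623 + 0.563315] / 0.639721 = 2.413453
d₂ = d₁ − σ√T = 2.413453 − 0.639721 = 1.773732
risk-neutral PD = N(−d₂) = N(-1.773732) = 0.038054

PD=0.0381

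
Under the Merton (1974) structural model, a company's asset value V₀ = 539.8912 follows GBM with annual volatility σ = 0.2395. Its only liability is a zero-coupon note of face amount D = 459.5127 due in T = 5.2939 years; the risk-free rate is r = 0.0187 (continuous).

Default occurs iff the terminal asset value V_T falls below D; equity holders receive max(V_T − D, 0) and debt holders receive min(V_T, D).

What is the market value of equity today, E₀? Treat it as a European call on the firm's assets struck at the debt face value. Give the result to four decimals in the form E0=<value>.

d₁ = [ln(V₀/D) + (r + σ²/2)T] / (σ√T)
   = [ln(539.8912/459.5127) + (0.0187 + 0.5·0.2395²)·5.2939] / (0.2395·√5.2939)
   = [0.161201 + 0.250826] / 0.551053 = 0.747708
d₂ = d₁ − σ√T = 0.747708 − 0.551053 = 0.196655
N(d₁) = 0.772682,  N(d₂) = 0.577951,  e^(−rT) = 0.905746
E₀ = V₀·N(d₁) − D·e^(−rT)·N(d₂)
   = 539.8912·0.772682 − 459.5127·0.905746·0.577951 = 176.619689

E0=176.6197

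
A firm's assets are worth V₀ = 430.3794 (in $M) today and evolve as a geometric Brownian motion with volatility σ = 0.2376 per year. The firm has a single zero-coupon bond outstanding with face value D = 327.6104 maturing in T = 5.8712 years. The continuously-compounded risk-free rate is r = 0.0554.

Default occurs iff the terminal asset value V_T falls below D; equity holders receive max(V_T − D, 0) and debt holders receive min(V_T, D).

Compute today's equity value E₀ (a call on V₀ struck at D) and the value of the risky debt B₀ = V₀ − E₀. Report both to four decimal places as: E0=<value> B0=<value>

E0=207.5690 B0=222.8104

d₁ = [ln(V₀/D) + (r + σ²/2)T] / (σ√T)
   = [ln(430.3794/327.6104) + (0.0554 + 0.5·0.2376²)·5.8712] / (0.2376·√5.8712)
   = [0.272842 + 0.490990] / 0.575718 = 1.326747
d₂ = d₁ − σ√T = 1.326747 − 0.575718 = 0.751029
N(d₁) = 0.907704,  N(d₂) = 0.773682,  e^(−rT) = 0.722336
E₀ = V₀·N(d₁) − D·e^(−rT)·N(d₂)
   = 430.3794·0.907704 − 327.6104·0.722336·0.773682 = 207.569048
B₀ = V₀ − E₀ = 430.3794 − 207.569048 = 222.810352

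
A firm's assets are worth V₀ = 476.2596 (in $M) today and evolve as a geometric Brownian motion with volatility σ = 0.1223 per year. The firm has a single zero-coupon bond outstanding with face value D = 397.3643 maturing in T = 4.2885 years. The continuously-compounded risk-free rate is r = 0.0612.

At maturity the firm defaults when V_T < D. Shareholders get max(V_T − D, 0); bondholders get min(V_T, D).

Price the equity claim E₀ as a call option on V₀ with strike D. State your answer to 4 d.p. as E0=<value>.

d₁ = [ln(V₀/D) + (r + σ²/2)T] / (σ√T)
   = [ln(476.2596/397.3643) + (0.0612 + 0.5·0.1223²)·4.2885] / (0.1223·√4.2885)
   = [0.181110 + 0.294528] / 0.253267 = 1.878008
d₂ = d₁ − σ√T = 1.878008 − 0.253267 = 1.624740
N(d₁) = 0.969810,  N(d₂) = 0.947891,  e^(−rT) = 0.769160
E₀ = V₀·N(d₁) − D·e^(−rT)·N(d₂)
   = 476.2596·0.969810 − 397.3643·0.769160·0.947891 = 172.170959

E0=172.1710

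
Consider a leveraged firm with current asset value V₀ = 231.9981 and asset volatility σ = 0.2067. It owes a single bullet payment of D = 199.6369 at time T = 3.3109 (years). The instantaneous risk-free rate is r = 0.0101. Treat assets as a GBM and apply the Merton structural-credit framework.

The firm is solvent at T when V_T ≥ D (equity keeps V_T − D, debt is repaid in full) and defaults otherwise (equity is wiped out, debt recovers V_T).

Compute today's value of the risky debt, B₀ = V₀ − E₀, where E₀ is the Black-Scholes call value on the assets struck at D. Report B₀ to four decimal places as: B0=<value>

B0=177.1813

d₁ = [ln(V₀/D) + (r + σ²/2)T] / (σ√T)
   = [ln(231.9981/199.6369) + (0.0101 + 0.5·0.2067²)·3.3109] / (0.2067·√3.3109)
   = [0.150229 + 0.104169] / 0.376109 = 0.676395
d₂ = d₁ − σ√T = 0.676395 − 0.376109 = 0.300286
N(d₁) = 0.750605,  N(d₂) = 0.618020,  e^(−rT) = 0.967113
E₀ = V₀·N(d₁) − D·e^(−rT)·N(d₂)
   = 231.9981·0.750605 − 199.6369·0.967113·0.618020 = 54.816844
B₀ = V₀ − E₀ = 231.9981 − 54.816844 = 177.181256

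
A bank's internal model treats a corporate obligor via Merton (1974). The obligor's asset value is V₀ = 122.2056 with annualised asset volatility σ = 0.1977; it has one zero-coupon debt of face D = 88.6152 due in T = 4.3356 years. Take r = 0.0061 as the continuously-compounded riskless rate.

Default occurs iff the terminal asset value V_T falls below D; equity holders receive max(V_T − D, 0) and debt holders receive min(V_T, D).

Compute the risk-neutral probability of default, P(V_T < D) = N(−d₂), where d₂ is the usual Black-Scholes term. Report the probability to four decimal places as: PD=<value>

d₁ = [ln(V₀/D) + (r + σ²/2)T] / (σ√T)
   = [ln(122.2056/88.6152) + (0.0061 + 0.5·0.1977²)·4.3356] / (0.1977·√4.3356)
   = [0.321401 + 0.111176] / 0.411653 = 1.050831
d₂ = d₁ − σ√T = 1.050831 − 0.411653 = 0.639178
risk-neutral PD = N(−d₂) = N(-0.639178) = 0.261354

PD=0.2614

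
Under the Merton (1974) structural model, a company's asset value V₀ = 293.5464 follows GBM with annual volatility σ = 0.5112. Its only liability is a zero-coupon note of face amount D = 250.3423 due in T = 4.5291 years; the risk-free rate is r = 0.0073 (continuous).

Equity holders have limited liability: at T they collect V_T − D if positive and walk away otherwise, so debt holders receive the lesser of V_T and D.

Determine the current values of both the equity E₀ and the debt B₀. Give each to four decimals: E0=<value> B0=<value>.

E0=138.0027 B0=155.5437

d₁ = [ln(V₀/D) + (r + σ²/2)T] / (σ√T)
   = [ln(293.5464/250.3423) + (0.0073 + 0.5·0.5112²)·4.5291] / (0.5112·√4.5291)
   = [0.159207 + 0.624847] / 1.087920 = 0.720691
d₂ = d₁ − σ√T = 0.720691 − 1.087920 = -0.367229
N(d₁) = 0.764450,  N(d₂) = 0.356724,  e^(−rT) = 0.967478
E₀ = V₀·N(d₁) − D·e^(−rT)·N(d₂)
   = 293.5464·0.764450 − 250.3423·0.967478·0.356724 = 138.002730
B₀ = V₀ − E₀ = 293.5464 − 138.002730 = 155.543670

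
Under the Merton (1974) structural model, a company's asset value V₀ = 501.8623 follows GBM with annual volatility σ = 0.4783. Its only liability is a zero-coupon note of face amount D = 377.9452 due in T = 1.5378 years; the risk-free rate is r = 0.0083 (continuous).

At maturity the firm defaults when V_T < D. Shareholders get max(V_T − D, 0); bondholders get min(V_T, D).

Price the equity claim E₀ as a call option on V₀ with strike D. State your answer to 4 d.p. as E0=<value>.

d₁ = [ln(V₀/D) + (r + σ²/2)T] / (σ√T)
   = [ln(501.8623/377.9452) + (0.0083 + 0.5·0.4783²)·1.5378] / (0.4783·√1.5378)
   = [0.283577 + 0.188666] / 0.593131 = 0.796186
d₂ = d₁ − σ√T = 0.796186 − 0.593131 = 0.203055
N(d₁) = 0.787038,  N(d₂) = 0.580454,  e^(−rT) = 0.987317
E₀ = V₀·N(d₁) − D·e^(−rT)·N(d₂)
   = 501.8623·0.787038 − 377.9452·0.987317·0.580454 = 178.387173

E0=178.3872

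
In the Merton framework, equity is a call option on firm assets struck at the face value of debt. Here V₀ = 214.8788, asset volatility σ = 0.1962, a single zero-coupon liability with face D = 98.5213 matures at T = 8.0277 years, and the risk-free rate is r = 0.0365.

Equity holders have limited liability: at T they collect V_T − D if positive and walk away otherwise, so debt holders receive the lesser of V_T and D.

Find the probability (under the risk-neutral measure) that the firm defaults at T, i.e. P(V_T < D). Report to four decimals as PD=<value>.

d₁ = [ln(V₀/D) + (r + σ²/2)T] / (σ√T)
   = [ln(214.8788/98.5213) + (0.0365 + 0.5·0.1962²)·8.0277] / (0.1962·√8.0277)
   = [0.779801 + 0.447522] / 0.555897 = 2.207824
d₂ = d₁ − σ√T = 2.207824 − 0.555897 = 1.651927
risk-neutral PD = N(−d₂) = N(-1.651927) = 0.049275

PD=0.0493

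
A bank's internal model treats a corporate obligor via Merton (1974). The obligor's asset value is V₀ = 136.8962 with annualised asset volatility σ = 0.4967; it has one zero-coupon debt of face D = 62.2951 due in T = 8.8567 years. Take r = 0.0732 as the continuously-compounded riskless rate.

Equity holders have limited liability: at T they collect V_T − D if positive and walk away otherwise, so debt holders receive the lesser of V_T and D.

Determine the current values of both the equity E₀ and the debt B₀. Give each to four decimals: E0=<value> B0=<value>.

d₁ = [ln(V₀/D) + (r + σ²/2)T] / (σ√T)
   = [ln(136.8962/62.2951) + (0.0732 + 0.5·0.4967²)·8.8567] / (0.4967·√8.8567)
   = [0.787340 + 1.740833] / 1.478190 = 1.710317
d₂ = d₁ − σ√T = 1.710317 − 1.478190 = 0.232128
N(d₁) = 0.956396,  N(d₂) = 0.591781,  e^(−rT) = 0.522929
E₀ = V₀·N(d₁) − D·e^(−rT)·N(d₂)
   = 136.8962·0.956396 − 62.2951·0.522929·0.591781 = 111.649254
B₀ = V₀ − E₀ = 136.8962 − 111.649254 = 25.246946

E0=111.6493 B0=25.2469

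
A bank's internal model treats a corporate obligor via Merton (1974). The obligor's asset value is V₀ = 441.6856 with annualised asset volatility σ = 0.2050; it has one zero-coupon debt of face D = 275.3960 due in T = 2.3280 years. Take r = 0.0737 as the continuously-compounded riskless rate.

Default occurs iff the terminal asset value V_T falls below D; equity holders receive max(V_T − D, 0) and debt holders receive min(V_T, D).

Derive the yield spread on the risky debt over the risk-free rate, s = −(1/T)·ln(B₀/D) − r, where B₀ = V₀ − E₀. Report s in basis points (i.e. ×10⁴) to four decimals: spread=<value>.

d₁ = [ln(V₀/D) + (r + σ²/2)T] / (σ√T)
   = [ln(441.6856/275.3960) + (0.0737 + 0.5·0.2050²)·2.3280] / (0.2050·√2.3280)
   = [0.472388 + 0.220491] / 0.312785 = 2.215195
d₂ = d₁ − σ√T = 2.215195 − 0.312785 = 1.902411
N(d₁) = 0.986627,  N(d₂) = 0.971441,  e^(−rT) = 0.842338
E₀ = V₀·N(d₁) − D·e^(−rT)·N(d₂)
   = 441.6856·0.986627 − 275.3960·0.842338·0.971441 = 210.427161
B₀ = V₀ − E₀ = 441.6856 − 210.427161 = 231.258439
spread = −(1/T)·ln(B₀/D) − r = −(1/2.3280)·ln(231.258439/275.3960) − 0.0737 = 0.00133187
in basis points: 0.00133187 × 10⁴ = 13.3187 bp

spread=13.3187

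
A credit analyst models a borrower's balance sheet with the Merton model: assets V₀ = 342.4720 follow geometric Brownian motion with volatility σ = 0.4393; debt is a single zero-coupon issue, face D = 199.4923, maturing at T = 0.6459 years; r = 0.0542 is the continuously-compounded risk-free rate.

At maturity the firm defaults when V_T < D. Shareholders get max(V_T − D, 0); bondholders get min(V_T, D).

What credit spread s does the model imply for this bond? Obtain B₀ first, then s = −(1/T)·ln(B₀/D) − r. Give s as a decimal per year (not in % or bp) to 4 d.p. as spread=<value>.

spread=0.0157

d₁ = [ln(V₀/D) + (r + σ²/2)T] / (σ√T)
   = [ln(342.4720/199.4923) + (0.0542 + 0.5·0.4393²)·0.6459] / (0.4393·√0.6459)
   = [0.540414 + 0.097332] / 0.353056 = 1.806359
d₂ = d₁ − σ√T = 1.806359 − 0.353056 = 1.453303
N(d₁) = 0.964569,  N(d₂) = 0.926930,  e^(−rT) = 0.965598
E₀ = V₀·N(d₁) − D·e^(−rT)·N(d₂)
   = 342.4720·0.964569 − 199.4923·0.965598·0.926930 = 151.783877
B₀ = V₀ − E₀ = 342.4720 − 151.783877 = 190.688123
spread = −(1/T)·ln(B₀/D) − r = −(1/0.6459)·ln(190.688123/199.4923) − 0.0542 = 0.01568142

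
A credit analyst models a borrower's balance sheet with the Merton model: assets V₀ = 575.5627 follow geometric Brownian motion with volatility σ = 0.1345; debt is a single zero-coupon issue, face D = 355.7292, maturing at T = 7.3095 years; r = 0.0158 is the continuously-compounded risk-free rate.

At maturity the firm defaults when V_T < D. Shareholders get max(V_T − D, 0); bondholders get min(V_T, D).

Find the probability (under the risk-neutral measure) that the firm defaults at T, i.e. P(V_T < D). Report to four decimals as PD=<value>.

d₁ = [ln(V₀/D) + (r + σ²/2)T] / (σ√T)
   = [ln(575.5627/355.7292) + (0.0158 + 0.5·0.1345²)·7.3095] / (0.1345·√7.3095)
   = [0.481178 + 0.181605] / 0.363635 = 1.822661
d₂ = d₁ − σ√T = 1.822661 − 0.363635 = 1.459025
risk-neutral PD = N(−d₂) = N(-1.459025) = 0.072279

PD=0.0723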